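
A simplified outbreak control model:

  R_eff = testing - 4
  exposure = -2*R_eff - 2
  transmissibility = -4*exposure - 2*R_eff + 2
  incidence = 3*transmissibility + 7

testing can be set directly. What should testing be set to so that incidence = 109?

Substituting into the exposure equation gives exposure = -2*testing + 6.
transmissibility becomes 6*testing - 14.
Substituting into the incidence equation gives incidence = 18*testing - 35.
Solve 18*testing - 35 = 109: testing = (109 + 35) / 18 = 8.

testing = 8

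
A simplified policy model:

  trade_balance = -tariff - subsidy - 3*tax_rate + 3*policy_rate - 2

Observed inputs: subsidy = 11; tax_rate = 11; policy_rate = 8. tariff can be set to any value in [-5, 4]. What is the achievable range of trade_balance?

Substituting into the trade_balance equation gives trade_balance = -tariff - 22.
Linear in tariff, so extremes are at the endpoints: tariff = -5 gives trade_balance = -17; tariff = 4 gives trade_balance = -26.

-26 to -17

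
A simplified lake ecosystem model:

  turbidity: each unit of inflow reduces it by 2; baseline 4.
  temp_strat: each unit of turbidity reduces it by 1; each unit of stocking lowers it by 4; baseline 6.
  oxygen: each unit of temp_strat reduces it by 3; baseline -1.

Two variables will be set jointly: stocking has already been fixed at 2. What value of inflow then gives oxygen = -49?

inflow = 11

With stocking held at 2:
Substituting into the temp_strat equation gives temp_strat = 2*inflow - 6.
oxygen becomes -6*inflow + 17.
Solve -6*inflow + 17 = -49: inflow = (-49 - 17) / -6 = 11.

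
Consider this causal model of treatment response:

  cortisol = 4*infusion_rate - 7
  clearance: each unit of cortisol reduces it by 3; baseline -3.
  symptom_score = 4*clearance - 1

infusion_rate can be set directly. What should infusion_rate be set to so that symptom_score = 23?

Substituting into the clearance equation gives clearance = -12*infusion_rate + 18.
So symptom_score = -48*infusion_rate + 71.
Solve -48*infusion_rate + 71 = 23: infusion_rate = (23 - 71) / -48 = 1.

infusion_rate = 1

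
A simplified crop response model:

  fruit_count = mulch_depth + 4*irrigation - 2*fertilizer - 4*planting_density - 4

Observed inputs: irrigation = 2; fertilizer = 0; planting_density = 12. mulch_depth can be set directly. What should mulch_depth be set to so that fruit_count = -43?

Substituting into the fruit_count equation gives fruit_count = mulch_depth - 44.
Solve mulch_depth - 44 = -43: mulch_depth = (-43 + 44) / 1 = 1.

mulch_depth = 1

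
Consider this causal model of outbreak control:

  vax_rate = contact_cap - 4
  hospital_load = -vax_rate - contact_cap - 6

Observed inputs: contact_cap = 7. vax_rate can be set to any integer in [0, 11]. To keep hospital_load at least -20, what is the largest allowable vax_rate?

vax_rate = 7

Intervening on vax_rate fixes its value directly, overriding its dependence on contact_cap.
Substituting into the hospital_load equation gives hospital_load = -vax_rate - 13.
Require -vax_rate - 13 ≥ -20, so vax_rate ≤ 7.
The largest integer in [0, 11] satisfying this is 7.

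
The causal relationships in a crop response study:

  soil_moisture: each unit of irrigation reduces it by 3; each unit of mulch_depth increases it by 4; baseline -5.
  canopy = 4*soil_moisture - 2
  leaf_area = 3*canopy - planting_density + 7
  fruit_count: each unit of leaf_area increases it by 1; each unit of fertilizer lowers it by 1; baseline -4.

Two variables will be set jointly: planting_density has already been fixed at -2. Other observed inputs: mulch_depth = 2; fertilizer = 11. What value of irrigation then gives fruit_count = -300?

irrigation = 9

With planting_density held at -2:
Substituting into the soil_moisture equation gives soil_moisture = -3*irrigation + 3.
This gives canopy = -12*irrigation + 10.
So leaf_area = -36*irrigation + 39.
fruit_count becomes -36*irrigation + 24.
Solve -36*irrigation + 24 = -300: irrigation = (-300 - 24) / -36 = 9.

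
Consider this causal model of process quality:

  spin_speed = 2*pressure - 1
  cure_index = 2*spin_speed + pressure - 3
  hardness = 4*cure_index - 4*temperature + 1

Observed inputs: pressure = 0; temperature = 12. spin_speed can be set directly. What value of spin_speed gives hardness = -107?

spin_speed = -6

Intervening on spin_speed fixes its value directly, overriding its dependence on pressure.
Substituting into the cure_index equation gives cure_index = 2*spin_speed - 3.
So hardness = 8*spin_speed - 59.
Solve 8*spin_speed - 59 = -107: spin_speed = (-107 + 59) / 8 = -6.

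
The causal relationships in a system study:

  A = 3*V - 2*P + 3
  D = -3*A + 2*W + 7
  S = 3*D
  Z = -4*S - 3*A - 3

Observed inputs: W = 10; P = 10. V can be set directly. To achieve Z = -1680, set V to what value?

V = -8

Substituting into the A equation gives A = 3*V - 17.
Substituting into the D equation gives D = -9*V + 78.
Substituting into the S equation gives S = -27*V + 234.
Substituting into the Z equation gives Z = 99*V - 888.
Solve 99*V - 888 = -1680: V = (-1680 + 888) / 99 = -8.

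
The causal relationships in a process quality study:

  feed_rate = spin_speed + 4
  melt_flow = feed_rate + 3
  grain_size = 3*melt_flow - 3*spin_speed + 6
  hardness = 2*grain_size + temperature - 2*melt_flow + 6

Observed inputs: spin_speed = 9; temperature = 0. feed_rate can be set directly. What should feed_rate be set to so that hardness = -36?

feed_rate = -3

Intervening on feed_rate fixes its value directly, overriding its dependence on spin_speed.
Substituting into the grain_size equation gives grain_size = 3*feed_rate - 12.
Substituting into the hardness equation gives hardness = 4*feed_rate - 24.
Solve 4*feed_rate - 24 = -36: feed_rate = (-36 + 24) / 4 = -3.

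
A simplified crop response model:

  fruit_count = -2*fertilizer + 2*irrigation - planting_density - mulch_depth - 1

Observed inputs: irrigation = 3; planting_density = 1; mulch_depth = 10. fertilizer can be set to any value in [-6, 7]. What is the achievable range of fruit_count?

-20 to 6

Substituting into the fruit_count equation gives fruit_count = -2*fertilizer - 6.
Linear in fertilizer, so extremes are at the endpoints: fertilizer = -6 gives fruit_count = 6; fertilizer = 7 gives fruit_count = -20.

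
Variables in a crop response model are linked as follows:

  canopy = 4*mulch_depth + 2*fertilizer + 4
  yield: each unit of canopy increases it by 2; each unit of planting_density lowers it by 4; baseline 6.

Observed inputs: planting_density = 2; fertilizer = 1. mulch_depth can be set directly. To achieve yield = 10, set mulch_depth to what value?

mulch_depth = 0

Substituting into the canopy equation gives canopy = 4*mulch_depth + 6.
Substituting into the yield equation gives yield = 8*mulch_depth + 10.
Solve 8*mulch_depth + 10 = 10: mulch_depth = (10 - 10) / 8 = 0.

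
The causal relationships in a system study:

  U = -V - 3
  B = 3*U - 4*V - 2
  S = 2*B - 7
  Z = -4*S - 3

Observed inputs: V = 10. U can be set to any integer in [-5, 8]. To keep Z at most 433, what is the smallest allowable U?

Intervening on U fixes its value directly, overriding its dependence on V.
Substituting into the B equation gives B = 3*U - 42.
So S = 6*U - 91.
This gives Z = -24*U + 361.
Require -24*U + 361 ≤ 433, so U ≥ -3.
The smallest integer in [-5, 8] satisfying this is -3.

U = -3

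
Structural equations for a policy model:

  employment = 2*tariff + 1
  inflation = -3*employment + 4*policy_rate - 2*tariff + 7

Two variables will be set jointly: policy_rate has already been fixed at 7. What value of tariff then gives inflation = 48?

tariff = -2

With policy_rate held at 7:
Substituting into the inflation equation gives inflation = -8*tariff + 32.
Solve -8*tariff + 32 = 48: tariff = (48 - 32) / -8 = -2.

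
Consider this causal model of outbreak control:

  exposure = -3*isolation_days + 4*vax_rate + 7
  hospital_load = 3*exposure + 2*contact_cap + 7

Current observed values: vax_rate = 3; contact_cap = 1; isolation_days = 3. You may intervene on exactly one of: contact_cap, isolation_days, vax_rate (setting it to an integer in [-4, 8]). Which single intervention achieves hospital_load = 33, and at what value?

Intervening on contact_cap: with other inputs at their observed values, hospital_load = 2*contact_cap + 37. Solving for 33 gives contact_cap = -2, within [-4, 8].
Intervening on isolation_days: hospital_load = -9*isolation_days + 66. Reaching 33 requires isolation_days = 11/3, not an integer.
Intervening on vax_rate: hospital_load = 12*vax_rate + 3. Reaching 33 requires vax_rate = 5/2, not an integer.

set contact_cap = -2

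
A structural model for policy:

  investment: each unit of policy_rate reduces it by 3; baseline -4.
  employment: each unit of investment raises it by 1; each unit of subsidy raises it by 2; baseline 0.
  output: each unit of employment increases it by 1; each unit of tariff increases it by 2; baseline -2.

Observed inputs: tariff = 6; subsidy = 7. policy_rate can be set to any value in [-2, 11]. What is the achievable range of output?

Substituting into the employment equation gives employment = -3*policy_rate + 10.
So output = -3*policy_rate + 20.
Linear in policy_rate, so extremes are at the endpoints: policy_rate = -2 gives output = 26; policy_rate = 11 gives output = -13.

-13 to 26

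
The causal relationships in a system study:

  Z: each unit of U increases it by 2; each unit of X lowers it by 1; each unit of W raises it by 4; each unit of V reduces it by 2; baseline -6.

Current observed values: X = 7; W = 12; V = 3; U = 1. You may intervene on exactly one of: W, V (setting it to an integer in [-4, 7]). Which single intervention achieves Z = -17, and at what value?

set W = 0

Intervening on W: with other inputs at their observed values, Z = 4*W - 17. Solving for -17 gives W = 0, within [-4, 7].
Intervening on V: Z = -2*V + 37. Reaching -17 requires V = 27, outside [-4, 7].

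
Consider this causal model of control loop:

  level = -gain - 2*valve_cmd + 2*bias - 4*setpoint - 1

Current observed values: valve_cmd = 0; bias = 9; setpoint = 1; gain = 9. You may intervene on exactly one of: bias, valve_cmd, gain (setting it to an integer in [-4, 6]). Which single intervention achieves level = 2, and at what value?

Intervening on bias: level = 2*bias - 14. Reaching 2 requires bias = 8, outside [-4, 6].
Intervening on valve_cmd: with other inputs at their observed values, level = -2*valve_cmd + 4. Solving for 2 gives valve_cmd = 1, within [-4, 6].
Intervening on gain: level = -gain + 13. Reaching 2 requires gain = 11, outside [-4, 6].

set valve_cmd = 1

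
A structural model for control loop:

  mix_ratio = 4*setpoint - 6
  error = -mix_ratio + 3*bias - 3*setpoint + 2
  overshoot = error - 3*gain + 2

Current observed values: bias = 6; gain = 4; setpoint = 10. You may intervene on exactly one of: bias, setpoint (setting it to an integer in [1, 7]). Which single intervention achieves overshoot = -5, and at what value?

Intervening on bias: overshoot = 3*bias - 72. Reaching -5 requires bias = 67/3, not an integer.
Intervening on setpoint: with other inputs at their observed values, overshoot = -7*setpoint + 16. Solving for -5 gives setpoint = 3, within [1, 7].

set setpoint = 3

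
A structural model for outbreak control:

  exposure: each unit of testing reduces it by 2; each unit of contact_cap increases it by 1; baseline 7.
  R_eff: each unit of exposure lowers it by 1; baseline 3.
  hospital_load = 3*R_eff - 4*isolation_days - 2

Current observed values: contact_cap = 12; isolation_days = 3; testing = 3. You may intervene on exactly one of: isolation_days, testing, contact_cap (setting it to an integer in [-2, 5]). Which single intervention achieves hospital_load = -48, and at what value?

Intervening on isolation_days: with other inputs at their observed values, hospital_load = -4*isolation_days - 32. Solving for -48 gives isolation_days = 4, within [-2, 5].
Intervening on testing: hospital_load = 6*testing - 62. Reaching -48 requires testing = 7/3, not an integer.
Intervening on contact_cap: hospital_load = -3*contact_cap - 8. Reaching -48 requires contact_cap = 40/3, not an integer.

set isolation_days = 4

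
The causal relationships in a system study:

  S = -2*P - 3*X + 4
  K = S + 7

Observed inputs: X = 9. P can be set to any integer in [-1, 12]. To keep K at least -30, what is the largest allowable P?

P = 7

Substituting into the S equation gives S = -2*P - 23.
Substituting into the K equation gives K = -2*P - 16.
Require -2*P - 16 ≥ -30, so P ≤ 7.
The largest integer in [-1, 12] satisfying this is 7.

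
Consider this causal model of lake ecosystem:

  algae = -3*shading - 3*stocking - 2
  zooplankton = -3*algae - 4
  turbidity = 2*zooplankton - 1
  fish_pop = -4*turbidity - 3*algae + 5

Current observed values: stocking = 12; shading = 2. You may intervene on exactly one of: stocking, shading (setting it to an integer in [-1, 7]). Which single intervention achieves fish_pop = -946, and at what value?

set shading = 3

Intervening on stocking: fish_pop = -63*stocking - 127. Reaching -946 requires stocking = 13, outside [-1, 7].
Intervening on shading: with other inputs at their observed values, fish_pop = -63*shading - 757. Solving for -946 gives shading = 3, within [-1, 7].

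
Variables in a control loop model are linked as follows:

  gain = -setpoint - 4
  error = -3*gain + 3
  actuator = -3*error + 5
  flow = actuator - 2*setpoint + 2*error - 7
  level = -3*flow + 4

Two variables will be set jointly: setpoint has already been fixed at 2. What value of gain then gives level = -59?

gain = 10

With setpoint held at 2:
Intervening on gain fixes its value directly, overriding its dependence on setpoint.
Substituting into the actuator equation gives actuator = 9*gain - 4.
Substituting into the flow equation gives flow = 3*gain - 9.
So level = -9*gain + 31.
Solve -9*gain + 31 = -59: gain = (-59 - 31) / -9 = 10.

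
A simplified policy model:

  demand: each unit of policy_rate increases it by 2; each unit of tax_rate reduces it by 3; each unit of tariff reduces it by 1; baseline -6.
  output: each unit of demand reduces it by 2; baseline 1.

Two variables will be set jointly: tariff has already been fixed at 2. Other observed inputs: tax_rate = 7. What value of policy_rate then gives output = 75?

With tariff held at 2:
Substituting into the demand equation gives demand = 2*policy_rate - 29.
Substituting into the output equation gives output = -4*policy_rate + 59.
Solve -4*policy_rate + 59 = 75: policy_rate = (75 - 59) / -4 = -4.

policy_rate = -4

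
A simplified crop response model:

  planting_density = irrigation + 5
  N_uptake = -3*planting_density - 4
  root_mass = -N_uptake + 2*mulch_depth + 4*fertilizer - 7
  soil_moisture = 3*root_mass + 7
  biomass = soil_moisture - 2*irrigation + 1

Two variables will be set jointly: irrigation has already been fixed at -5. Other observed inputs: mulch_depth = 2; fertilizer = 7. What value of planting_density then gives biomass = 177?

planting_density = 8

With irrigation held at -5:
Intervening on planting_density fixes its value directly, overriding its dependence on irrigation.
Substituting into the root_mass equation gives root_mass = 3*planting_density + 29.
So soil_moisture = 9*planting_density + 94.
Substituting into the biomass equation gives biomass = 9*planting_density + 105.
Solve 9*planting_density + 105 = 177: planting_density = (177 - 105) / 9 = 8.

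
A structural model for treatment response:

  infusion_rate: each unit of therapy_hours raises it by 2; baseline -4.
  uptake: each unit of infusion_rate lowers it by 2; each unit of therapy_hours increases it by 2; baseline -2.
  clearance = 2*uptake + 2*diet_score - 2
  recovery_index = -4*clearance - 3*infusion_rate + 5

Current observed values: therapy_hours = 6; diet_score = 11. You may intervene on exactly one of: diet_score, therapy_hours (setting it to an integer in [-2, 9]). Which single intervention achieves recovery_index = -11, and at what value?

Intervening on diet_score: with other inputs at their observed values, recovery_index = -8*diet_score + 37. Solving for -11 gives diet_score = 6, within [-2, 9].
Intervening on therapy_hours: recovery_index = 10*therapy_hours - 111. Reaching -11 requires therapy_hours = 10, outside [-2, 9].

set diet_score = 6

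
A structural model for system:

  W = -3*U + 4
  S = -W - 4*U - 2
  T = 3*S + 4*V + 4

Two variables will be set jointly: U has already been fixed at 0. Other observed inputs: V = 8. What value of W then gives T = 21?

W = 3

With U held at 0:
Intervening on W fixes its value directly, overriding its dependence on U.
Substituting into the S equation gives S = -W - 2.
Substituting into the T equation gives T = -3*W + 30.
Solve -3*W + 30 = 21: W = (21 - 30) / -3 = 3.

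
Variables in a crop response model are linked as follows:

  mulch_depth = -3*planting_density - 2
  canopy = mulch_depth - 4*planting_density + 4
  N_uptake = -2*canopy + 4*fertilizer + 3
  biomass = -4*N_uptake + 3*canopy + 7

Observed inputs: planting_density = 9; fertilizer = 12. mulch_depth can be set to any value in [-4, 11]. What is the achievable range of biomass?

-593 to -428

Intervening on mulch_depth fixes its value directly, overriding its dependence on planting_density.
Substituting into the canopy equation gives canopy = mulch_depth - 32.
So N_uptake = -2*mulch_depth + 115.
biomass becomes 11*mulch_depth - 549.
Linear in mulch_depth, so extremes are at the endpoints: mulch_depth = -4 gives biomass = -593; mulch_depth = 11 gives biomass = -428.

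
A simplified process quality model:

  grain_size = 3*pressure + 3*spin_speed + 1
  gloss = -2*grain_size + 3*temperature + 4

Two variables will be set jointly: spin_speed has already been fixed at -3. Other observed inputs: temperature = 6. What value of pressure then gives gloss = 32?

With spin_speed held at -3:
Substituting into the grain_size equation gives grain_size = 3*pressure - 8.
Substituting into the gloss equation gives gloss = -6*pressure + 38.
Solve -6*pressure + 38 = 32: pressure = (32 - 38) / -6 = 1.

pressure = 1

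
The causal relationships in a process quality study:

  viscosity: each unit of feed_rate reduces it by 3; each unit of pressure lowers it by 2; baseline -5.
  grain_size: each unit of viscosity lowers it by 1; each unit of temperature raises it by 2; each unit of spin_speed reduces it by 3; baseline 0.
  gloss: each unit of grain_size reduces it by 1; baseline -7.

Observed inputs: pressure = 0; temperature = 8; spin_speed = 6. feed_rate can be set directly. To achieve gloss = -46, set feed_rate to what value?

Substituting into the viscosity equation gives viscosity = -3*feed_rate - 5.
Substituting into the grain_size equation gives grain_size = 3*feed_rate + 3.
Substituting into the gloss equation gives gloss = -3*feed_rate - 10.
Solve -3*feed_rate - 10 = -46: feed_rate = (-46 + 10) / -3 = 12.

feed_rate = 12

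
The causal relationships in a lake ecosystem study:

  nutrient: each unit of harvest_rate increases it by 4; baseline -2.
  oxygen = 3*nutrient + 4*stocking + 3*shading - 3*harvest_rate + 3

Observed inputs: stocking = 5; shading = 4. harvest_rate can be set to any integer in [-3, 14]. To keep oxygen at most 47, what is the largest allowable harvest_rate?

Substituting into the oxygen equation gives oxygen = 9*harvest_rate + 29.
Require 9*harvest_rate + 29 ≤ 47, so harvest_rate ≤ 2.
The largest integer in [-3, 14] satisfying this is 2.

harvest_rate = 2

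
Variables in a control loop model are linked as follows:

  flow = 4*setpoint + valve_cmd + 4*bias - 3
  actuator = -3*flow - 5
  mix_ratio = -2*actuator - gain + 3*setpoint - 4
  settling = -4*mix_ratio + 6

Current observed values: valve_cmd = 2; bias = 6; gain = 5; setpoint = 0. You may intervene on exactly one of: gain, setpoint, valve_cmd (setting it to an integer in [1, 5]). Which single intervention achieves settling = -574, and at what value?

Intervening on gain: settling = 4*gain - 570. Reaching -574 requires gain = -1, outside [1, 5].
Intervening on setpoint: settling = -108*setpoint - 550. Reaching -574 requires setpoint = 2/9, not an integer.
Intervening on valve_cmd: with other inputs at their observed values, settling = -24*valve_cmd - 502. Solving for -574 gives valve_cmd = 3, within [1, 5].

set valve_cmd = 3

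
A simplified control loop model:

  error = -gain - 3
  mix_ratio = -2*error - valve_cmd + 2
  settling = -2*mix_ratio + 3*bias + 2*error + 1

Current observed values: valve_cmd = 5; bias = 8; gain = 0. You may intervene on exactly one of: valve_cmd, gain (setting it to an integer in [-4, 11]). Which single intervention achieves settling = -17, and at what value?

Intervening on valve_cmd: settling = 2*valve_cmd + 3. Reaching -17 requires valve_cmd = -10, outside [-4, 11].
Intervening on gain: with other inputs at their observed values, settling = -6*gain + 13. Solving for -17 gives gain = 5, within [-4, 11].

set gain = 5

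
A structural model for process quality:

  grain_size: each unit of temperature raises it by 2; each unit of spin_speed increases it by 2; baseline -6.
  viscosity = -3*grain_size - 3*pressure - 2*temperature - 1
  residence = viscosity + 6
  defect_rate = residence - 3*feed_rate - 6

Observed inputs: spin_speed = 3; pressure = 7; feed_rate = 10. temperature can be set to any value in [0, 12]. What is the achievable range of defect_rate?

-148 to -52

Substituting into the grain_size equation gives grain_size = 2*temperature.
viscosity becomes -8*temperature - 22.
residence becomes -8*temperature - 16.
Substituting into the defect_rate equation gives defect_rate = -8*temperature - 52.
Linear in temperature, so extremes are at the endpoints: temperature = 0 gives defect_rate = -52; temperature = 12 gives defect_rate = -148.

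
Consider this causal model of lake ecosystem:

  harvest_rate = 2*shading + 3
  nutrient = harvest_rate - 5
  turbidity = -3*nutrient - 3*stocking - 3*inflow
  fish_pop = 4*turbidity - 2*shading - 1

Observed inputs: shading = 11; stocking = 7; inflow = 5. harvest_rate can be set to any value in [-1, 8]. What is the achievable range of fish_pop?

Intervening on harvest_rate fixes its value directly, overriding its dependence on shading.
Substituting into the turbidity equation gives turbidity = -3*harvest_rate - 21.
This gives fish_pop = -12*harvest_rate - 107.
Linear in harvest_rate, so extremes are at the endpoints: harvest_rate = -1 gives fish_pop = -95; harvest_rate = 8 gives fish_pop = -203.

-203 to -95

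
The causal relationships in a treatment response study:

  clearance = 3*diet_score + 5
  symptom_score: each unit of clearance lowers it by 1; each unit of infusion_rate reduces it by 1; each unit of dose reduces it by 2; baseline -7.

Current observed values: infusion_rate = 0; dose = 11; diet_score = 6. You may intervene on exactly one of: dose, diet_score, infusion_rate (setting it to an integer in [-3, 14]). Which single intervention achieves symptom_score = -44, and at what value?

Intervening on dose: with other inputs at their observed values, symptom_score = -2*dose - 30. Solving for -44 gives dose = 7, within [-3, 14].
Intervening on diet_score: symptom_score = -3*diet_score - 34. Reaching -44 requires diet_score = 10/3, not an integer.
Intervening on infusion_rate: symptom_score = -infusion_rate - 52. Reaching -44 requires infusion_rate = -8, outside [-3, 14].

set dose = 7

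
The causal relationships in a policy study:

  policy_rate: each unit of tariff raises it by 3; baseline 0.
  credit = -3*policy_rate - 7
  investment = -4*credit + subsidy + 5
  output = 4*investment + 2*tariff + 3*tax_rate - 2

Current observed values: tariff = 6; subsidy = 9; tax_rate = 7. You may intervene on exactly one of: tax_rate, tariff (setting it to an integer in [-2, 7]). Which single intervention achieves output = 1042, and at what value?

Intervening on tax_rate: with other inputs at their observed values, output = 3*tax_rate + 1042. Solving for 1042 gives tax_rate = 0, within [-2, 7].
Intervening on tariff: output = 146*tariff + 187. Reaching 1042 requires tariff = 855/146, not an integer.

set tax_rate = 0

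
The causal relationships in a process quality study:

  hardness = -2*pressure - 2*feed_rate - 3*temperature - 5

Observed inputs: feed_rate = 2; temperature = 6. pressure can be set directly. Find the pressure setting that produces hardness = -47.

pressure = 10

Substituting into the hardness equation gives hardness = -2*pressure - 27.
Solve -2*pressure - 27 = -47: pressure = (-47 + 27) / -2 = 10.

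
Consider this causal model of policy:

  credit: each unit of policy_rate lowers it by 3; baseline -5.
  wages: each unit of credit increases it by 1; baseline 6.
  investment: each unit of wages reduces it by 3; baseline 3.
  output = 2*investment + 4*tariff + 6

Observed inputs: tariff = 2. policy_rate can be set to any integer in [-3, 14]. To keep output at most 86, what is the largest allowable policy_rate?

Substituting into the wages equation gives wages = -3*policy_rate + 1.
This gives investment = 9*policy_rate.
output becomes 18*policy_rate + 14.
Require 18*policy_rate + 14 ≤ 86, so policy_rate ≤ 4.
The largest integer in [-3, 14] satisfying this is 4.

policy_rate = 4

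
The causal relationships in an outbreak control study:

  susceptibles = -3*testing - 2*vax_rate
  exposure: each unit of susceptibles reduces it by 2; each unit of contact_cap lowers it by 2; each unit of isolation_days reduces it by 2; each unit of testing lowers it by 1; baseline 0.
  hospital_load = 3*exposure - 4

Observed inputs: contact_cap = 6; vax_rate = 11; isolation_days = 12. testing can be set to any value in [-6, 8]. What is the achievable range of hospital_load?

Substituting into the susceptibles equation gives susceptibles = -3*testing - 22.
This gives exposure = 5*testing + 8.
So hospital_load = 15*testing + 20.
Linear in testing, so extremes are at the endpoints: testing = -6 gives hospital_load = -70; testing = 8 gives hospital_load = 140.

-70 to 140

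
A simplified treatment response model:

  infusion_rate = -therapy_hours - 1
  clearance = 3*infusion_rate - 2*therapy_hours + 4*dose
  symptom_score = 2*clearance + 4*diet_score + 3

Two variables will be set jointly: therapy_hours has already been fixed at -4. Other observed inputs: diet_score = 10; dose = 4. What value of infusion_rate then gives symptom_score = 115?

infusion_rate = 4

With therapy_hours held at -4:
Intervening on infusion_rate fixes its value directly, overriding its dependence on therapy_hours.
Substituting into the clearance equation gives clearance = 3*infusion_rate + 24.
Substituting into the symptom_score equation gives symptom_score = 6*infusion_rate + 91.
Solve 6*infusion_rate + 91 = 115: infusion_rate = (115 - 91) / 6 = 4.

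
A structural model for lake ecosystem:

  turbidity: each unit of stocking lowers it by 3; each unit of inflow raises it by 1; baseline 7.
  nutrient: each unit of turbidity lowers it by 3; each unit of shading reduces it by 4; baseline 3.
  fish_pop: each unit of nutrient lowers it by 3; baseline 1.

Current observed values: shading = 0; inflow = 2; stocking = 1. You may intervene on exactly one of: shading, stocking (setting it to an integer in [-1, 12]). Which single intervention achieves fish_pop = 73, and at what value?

Intervening on shading: fish_pop = 12*shading + 46. Reaching 73 requires shading = 9/4, not an integer.
Intervening on stocking: with other inputs at their observed values, fish_pop = -27*stocking + 73. Solving for 73 gives stocking = 0, within [-1, 12].

set stocking = 0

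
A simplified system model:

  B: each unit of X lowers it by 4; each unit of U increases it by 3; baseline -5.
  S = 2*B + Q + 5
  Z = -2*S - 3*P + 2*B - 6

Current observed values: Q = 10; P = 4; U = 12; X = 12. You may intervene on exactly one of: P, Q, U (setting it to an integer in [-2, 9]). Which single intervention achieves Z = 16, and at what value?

Intervening on P: Z = -3*P - 2. Reaching 16 requires P = -6, outside [-2, 9].
Intervening on Q: Z = -2*Q + 6. Reaching 16 requires Q = -5, outside [-2, 9].
Intervening on U: with other inputs at their observed values, Z = -6*U + 58. Solving for 16 gives U = 7, within [-2, 9].

set U = 7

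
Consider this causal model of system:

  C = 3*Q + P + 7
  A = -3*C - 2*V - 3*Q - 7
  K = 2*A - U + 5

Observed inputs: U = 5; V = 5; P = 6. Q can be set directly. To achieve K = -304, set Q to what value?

Substituting into the C equation gives C = 3*Q + 13.
This gives A = -12*Q - 56.
Substituting into the K equation gives K = -24*Q - 112.
Solve -24*Q - 112 = -304: Q = (-304 + 112) / -24 = 8.

Q = 8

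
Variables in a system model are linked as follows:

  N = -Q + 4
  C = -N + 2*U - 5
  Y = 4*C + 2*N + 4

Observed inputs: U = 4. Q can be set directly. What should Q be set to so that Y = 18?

Substituting into the C equation gives C = Q - 1.
This gives Y = 2*Q + 8.
Solve 2*Q + 8 = 18: Q = (18 - 8) / 2 = 5.

Q = 5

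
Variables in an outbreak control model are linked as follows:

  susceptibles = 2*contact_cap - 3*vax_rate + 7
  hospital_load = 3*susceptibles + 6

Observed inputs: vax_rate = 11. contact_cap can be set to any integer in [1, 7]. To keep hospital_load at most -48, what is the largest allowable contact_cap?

contact_cap = 4

Substituting into the susceptibles equation gives susceptibles = 2*contact_cap - 26.
hospital_load becomes 6*contact_cap - 72.
Require 6*contact_cap - 72 ≤ -48, so contact_cap ≤ 4.
The largest integer in [1, 7] satisfying this is 4.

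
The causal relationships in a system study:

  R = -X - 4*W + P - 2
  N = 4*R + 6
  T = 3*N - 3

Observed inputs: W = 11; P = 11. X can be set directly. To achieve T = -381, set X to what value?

X = -2

Substituting into the R equation gives R = -X - 35.
So N = -4*X - 134.
T becomes -12*X - 405.
Solve -12*X - 405 = -381: X = (-381 + 405) / -12 = -2.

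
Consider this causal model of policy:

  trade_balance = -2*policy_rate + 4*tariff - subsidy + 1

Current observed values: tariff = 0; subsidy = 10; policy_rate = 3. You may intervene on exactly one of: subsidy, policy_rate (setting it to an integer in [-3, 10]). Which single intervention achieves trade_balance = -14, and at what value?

set subsidy = 9

Intervening on subsidy: with other inputs at their observed values, trade_balance = -subsidy - 5. Solving for -14 gives subsidy = 9, within [-3, 10].
Intervening on policy_rate: trade_balance = -2*policy_rate - 9. Reaching -14 requires policy_rate = 5/2, not an integer.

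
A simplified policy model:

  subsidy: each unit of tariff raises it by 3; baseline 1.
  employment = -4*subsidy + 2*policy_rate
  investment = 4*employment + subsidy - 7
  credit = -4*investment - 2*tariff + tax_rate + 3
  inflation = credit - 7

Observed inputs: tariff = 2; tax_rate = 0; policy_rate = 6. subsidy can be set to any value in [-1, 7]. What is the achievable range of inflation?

-232 to 248

Intervening on subsidy fixes its value directly, overriding its dependence on tariff.
Substituting into the employment equation gives employment = -4*subsidy + 12.
investment becomes -15*subsidy + 41.
Substituting into the credit equation gives credit = 60*subsidy - 165.
inflation becomes 60*subsidy - 172.
Linear in subsidy, so extremes are at the endpoints: subsidy = -1 gives inflation = -232; subsidy = 7 gives inflation = 248.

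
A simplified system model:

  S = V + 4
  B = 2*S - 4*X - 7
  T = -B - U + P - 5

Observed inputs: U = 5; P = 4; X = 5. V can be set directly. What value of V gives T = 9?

Substituting into the B equation gives B = 2*V - 19.
Substituting into the T equation gives T = -2*V + 13.
Solve -2*V + 13 = 9: V = (9 - 13) / -2 = 2.

V = 2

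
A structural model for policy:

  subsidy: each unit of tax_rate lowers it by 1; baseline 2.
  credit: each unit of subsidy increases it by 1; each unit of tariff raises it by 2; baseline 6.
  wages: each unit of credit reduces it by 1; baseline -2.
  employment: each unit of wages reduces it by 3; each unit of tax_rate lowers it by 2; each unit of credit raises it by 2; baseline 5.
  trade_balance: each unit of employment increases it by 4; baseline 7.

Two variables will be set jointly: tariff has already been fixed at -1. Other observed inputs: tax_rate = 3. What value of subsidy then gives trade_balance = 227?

With tariff held at -1:
Intervening on subsidy fixes its value directly, overriding its dependence on tax_rate.
Substituting into the credit equation gives credit = subsidy + 4.
Substituting into the wages equation gives wages = -subsidy - 6.
Substituting into the employment equation gives employment = 5*subsidy + 25.
Substituting into the trade_balance equation gives trade_balance = 20*subsidy + 107.
Solve 20*subsidy + 107 = 227: subsidy = (227 - 107) / 20 = 6.

subsidy = 6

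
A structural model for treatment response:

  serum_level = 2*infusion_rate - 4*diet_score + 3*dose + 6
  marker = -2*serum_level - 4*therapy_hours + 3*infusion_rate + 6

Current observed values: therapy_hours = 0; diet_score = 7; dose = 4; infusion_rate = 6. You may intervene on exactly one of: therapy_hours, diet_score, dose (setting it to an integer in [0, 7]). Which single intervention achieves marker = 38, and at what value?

Intervening on therapy_hours: marker = -4*therapy_hours + 20. Reaching 38 requires therapy_hours = -9/2, not an integer.
Intervening on diet_score: marker = 8*diet_score - 36. Reaching 38 requires diet_score = 37/4, not an integer.
Intervening on dose: with other inputs at their observed values, marker = -6*dose + 44. Solving for 38 gives dose = 1, within [0, 7].

set dose = 1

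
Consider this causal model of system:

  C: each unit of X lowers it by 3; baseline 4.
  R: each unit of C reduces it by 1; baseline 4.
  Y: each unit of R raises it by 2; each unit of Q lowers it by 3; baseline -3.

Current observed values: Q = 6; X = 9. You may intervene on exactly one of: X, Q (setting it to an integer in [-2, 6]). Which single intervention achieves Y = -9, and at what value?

set X = 2

Intervening on X: with other inputs at their observed values, Y = 6*X - 21. Solving for -9 gives X = 2, within [-2, 6].
Intervening on Q: Y = -3*Q + 51. Reaching -9 requires Q = 20, outside [-2, 6].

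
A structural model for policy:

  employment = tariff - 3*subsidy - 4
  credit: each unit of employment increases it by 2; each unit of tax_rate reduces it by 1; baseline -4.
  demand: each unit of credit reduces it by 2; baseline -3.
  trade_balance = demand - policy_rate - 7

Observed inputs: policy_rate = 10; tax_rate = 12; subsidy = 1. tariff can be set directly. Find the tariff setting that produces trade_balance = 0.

Substituting into the employment equation gives employment = tariff - 7.
So credit = 2*tariff - 30.
This gives demand = -4*tariff + 57.
Substituting into the trade_balance equation gives trade_balance = -4*tariff + 40.
Solve -4*tariff + 40 = 0: tariff = (0 - 40) / -4 = 10.

tariff = 10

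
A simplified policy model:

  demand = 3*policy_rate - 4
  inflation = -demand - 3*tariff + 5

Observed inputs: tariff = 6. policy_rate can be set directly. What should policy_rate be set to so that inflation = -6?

Substituting into the inflation equation gives inflation = -3*policy_rate - 9.
Solve -3*policy_rate - 9 = -6: policy_rate = (-6 + 9) / -3 = -1.

policy_rate = -1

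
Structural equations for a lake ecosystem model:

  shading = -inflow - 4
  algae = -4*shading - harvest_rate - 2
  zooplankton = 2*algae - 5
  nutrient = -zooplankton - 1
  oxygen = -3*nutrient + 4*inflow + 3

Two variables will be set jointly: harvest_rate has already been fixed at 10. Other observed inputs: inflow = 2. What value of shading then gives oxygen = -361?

shading = 12

With harvest_rate held at 10:
Intervening on shading fixes its value directly, overriding its dependence on inflow.
Substituting into the algae equation gives algae = -4*shading - 12.
zooplankton becomes -8*shading - 29.
Substituting into the nutrient equation gives nutrient = 8*shading + 28.
oxygen becomes -24*shading - 73.
Solve -24*shading - 73 = -361: shading = (-361 + 73) / -24 = 12.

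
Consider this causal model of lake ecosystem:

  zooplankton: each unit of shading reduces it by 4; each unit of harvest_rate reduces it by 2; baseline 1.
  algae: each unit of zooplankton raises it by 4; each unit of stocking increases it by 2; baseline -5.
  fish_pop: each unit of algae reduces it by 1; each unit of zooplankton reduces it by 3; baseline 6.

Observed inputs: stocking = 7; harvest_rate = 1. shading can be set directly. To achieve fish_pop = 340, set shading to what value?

shading = 12

Substituting into the zooplankton equation gives zooplankton = -4*shading - 1.
algae becomes -16*shading + 5.
So fish_pop = 28*shading + 4.
Solve 28*shading + 4 = 340: shading = (340 - 4) / 28 = 12.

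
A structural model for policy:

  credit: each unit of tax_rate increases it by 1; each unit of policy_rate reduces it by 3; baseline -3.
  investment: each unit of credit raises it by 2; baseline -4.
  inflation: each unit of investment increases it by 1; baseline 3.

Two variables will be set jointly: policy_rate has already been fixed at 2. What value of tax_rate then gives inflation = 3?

tax_rate = 11

With policy_rate held at 2:
Substituting into the credit equation gives credit = tax_rate - 9.
investment becomes 2*tax_rate - 22.
Substituting into the inflation equation gives inflation = 2*tax_rate - 19.
Solve 2*tax_rate - 19 = 3: tax_rate = (3 + 19) / 2 = 11.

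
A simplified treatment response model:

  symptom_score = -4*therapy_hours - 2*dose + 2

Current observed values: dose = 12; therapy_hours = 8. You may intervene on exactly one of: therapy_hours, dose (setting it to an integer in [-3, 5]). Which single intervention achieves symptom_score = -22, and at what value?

set therapy_hours = 0

Intervening on therapy_hours: with other inputs at their observed values, symptom_score = -4*therapy_hours - 22. Solving for -22 gives therapy_hours = 0, within [-3, 5].
Intervening on dose: symptom_score = -2*dose - 30. Reaching -22 requires dose = -4, outside [-3, 5].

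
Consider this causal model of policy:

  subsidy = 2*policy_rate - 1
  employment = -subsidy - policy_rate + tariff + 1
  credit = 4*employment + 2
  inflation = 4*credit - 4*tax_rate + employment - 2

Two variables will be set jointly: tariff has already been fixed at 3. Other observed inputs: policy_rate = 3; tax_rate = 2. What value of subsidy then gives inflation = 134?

With tariff held at 3:
Intervening on subsidy fixes its value directly, overriding its dependence on policy_rate.
Substituting into the employment equation gives employment = -subsidy + 1.
credit becomes -4*subsidy + 6.
So inflation = -17*subsidy + 15.
Solve -17*subsidy + 15 = 134: subsidy = (134 - 15) / -17 = -7.

subsidy = -7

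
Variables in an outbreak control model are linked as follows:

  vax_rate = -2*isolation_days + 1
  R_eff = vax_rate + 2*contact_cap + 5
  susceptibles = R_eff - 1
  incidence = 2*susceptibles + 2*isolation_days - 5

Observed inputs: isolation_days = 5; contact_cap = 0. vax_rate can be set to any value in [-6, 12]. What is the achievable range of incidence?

Intervening on vax_rate fixes its value directly, overriding its dependence on isolation_days.
Substituting into the R_eff equation gives R_eff = vax_rate + 5.
Substituting into the susceptibles equation gives susceptibles = vax_rate + 4.
Substituting into the incidence equation gives incidence = 2*vax_rate + 13.
Linear in vax_rate, so extremes are at the endpoints: vax_rate = -6 gives incidence = 1; vax_rate = 12 gives incidence = 37.

1 to 37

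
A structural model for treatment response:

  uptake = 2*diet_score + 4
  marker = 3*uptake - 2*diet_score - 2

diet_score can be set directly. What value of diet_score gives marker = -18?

diet_score = -7

Substituting into the marker equation gives marker = 4*diet_score + 10.
Solve 4*diet_score + 10 = -18: diet_score = (-18 - 10) / 4 = -7.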